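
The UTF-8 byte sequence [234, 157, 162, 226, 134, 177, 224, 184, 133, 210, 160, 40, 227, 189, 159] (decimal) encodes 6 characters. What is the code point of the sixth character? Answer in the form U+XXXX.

U+3F5F

Offset 0: leading byte 0xEA = 11101010 → 3-byte char #1 = EA 9D A2.
Offset 3: leading byte 0xE2 = 11100010 → 3-byte char #2 = E2 86 B1.
Offset 6: leading byte 0xE0 = 11100000 → 3-byte char #3 = E0 B8 85.
Offset 9: leading byte 0xD2 = 11010010 → 2-byte char #4 = D2 A0.
Offset 11: leading byte 0x28 = 00101000 → 1-byte char #5 = 28.
Offset 12: leading byte 0xE3 = 11100011 → 3-byte char #6 = E3 BD 9F.
Leading byte 0xE3 = 11100011 matches 1110xxxx → 3-byte sequence.
Byte 1: 0xE3 = 11100011, payload 0011 (4 bits).
Byte 2: 0xBD = 10111101 (10xxxxxx ✓), payload 111101.
Byte 3: 0x9F = 10011111 (10xxxxxx ✓), payload 011111.
Concatenate: 0011111101011111 = 0x3F5F (16 bits → U+3F5F).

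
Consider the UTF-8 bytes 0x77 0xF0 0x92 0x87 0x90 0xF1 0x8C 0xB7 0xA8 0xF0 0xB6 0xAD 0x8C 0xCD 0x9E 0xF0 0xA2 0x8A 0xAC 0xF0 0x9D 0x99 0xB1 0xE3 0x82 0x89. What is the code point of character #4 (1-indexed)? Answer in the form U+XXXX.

U+36B4C

Offset 0: leading byte 0x77 = 01110111 → 1-byte char #1 = 77.
Offset 1: leading byte 0xF0 = 11110000 → 4-byte char #2 = F0 92 87 90.
Offset 5: leading byte 0xF1 = 11110001 → 4-byte char #3 = F1 8C B7 A8.
Offset 9: leading byte 0xF0 = 11110000 → 4-byte char #4 = F0 B6 AD 8C.
Leading byte 0xF0 = 11110000 matches 11110xxx → 4-byte sequence.
Byte 1: 0xF0 = 11110000, payload 000 (3 bits).
Byte 2: 0xB6 = 10110110 (10xxxxxx ✓), payload 110110.
Byte 3: 0xAD = 10101101 (10xxxxxx ✓), payload 101101.
Byte 4: 0x8C = 10001100 (10xxxxxx ✓), payload 001100.
Concatenate: 000110110101101001100 = 0x36B4C (21 bits → U+36B4C).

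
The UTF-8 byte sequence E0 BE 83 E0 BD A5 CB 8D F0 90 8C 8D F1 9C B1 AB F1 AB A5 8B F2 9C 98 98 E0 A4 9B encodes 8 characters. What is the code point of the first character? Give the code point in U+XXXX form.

U+0F83

Offset 0: leading byte 0xE0 = 11100000 → 3-byte char #1 = E0 BE 83.
Leading byte 0xE0 = 11100000 matches 1110xxxx → 3-byte sequence.
Byte 1: 0xE0 = 11100000, payload 0000 (4 bits).
Byte 2: 0xBE = 10111110 (10xxxxxx ✓), payload 111110.
Byte 3: 0x83 = 10000011 (10xxxxxx ✓), payload 000011.
Concatenate: 0000111110000011 = 0xF83 (16 bits → U+0F83).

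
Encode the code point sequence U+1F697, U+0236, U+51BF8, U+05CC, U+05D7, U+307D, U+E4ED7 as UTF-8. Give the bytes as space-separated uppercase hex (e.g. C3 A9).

U+1F697: 4-byte form → F0 9F 9A 97.
U+0236: 2-byte form → C8 B6.
U+51BF8: 4-byte form → F1 91 AF B8.
U+05CC: 2-byte form → D7 8C.
U+05D7: 2-byte form → D7 97.
U+307D: 3-byte form → E3 81 BD.
U+E4ED7: 4-byte form → F3 A4 BB 97.
Concatenated (21 bytes): F0 9F 9A 97 C8 B6 F1 91 AF B8 D7 8C D7 97 E3 81 BD F3 A4 BB 97.

F0 9F 9A 97 C8 B6 F1 91 AF B8 D7 8C D7 97 E3 81 BD F3 A4 BB 97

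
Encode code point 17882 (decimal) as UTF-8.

E4 97 9A

U+45DA = 0x45DA = 17882 decimal. In range U+0800–U+FFFF → 3-byte form: 1110xxxx 10xxxxxx 10xxxxxx.
Binary (16 bits): 0100010111011010.
Split 4+6+6: 0100 | 010111 | 011010.
Byte 1: 11100100 = 0xE4.
Byte 2: 10010111 = 0x97.
Byte 3: 10011010 = 0x9A.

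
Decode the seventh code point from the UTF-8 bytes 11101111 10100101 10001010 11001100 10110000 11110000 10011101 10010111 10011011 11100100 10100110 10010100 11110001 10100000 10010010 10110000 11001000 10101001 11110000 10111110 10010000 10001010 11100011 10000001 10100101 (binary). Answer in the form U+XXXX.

U+3E40A

Offset 0: leading byte 0xEF = 11101111 → 3-byte char #1 = EF A5 8A.
Offset 3: leading byte 0xCC = 11001100 → 2-byte char #2 = CC B0.
Offset 5: leading byte 0xF0 = 11110000 → 4-byte char #3 = F0 9D 97 9B.
Offset 9: leading byte 0xE4 = 11100100 → 3-byte char #4 = E4 A6 94.
Offset 12: leading byte 0xF1 = 11110001 → 4-byte char #5 = F1 A0 92 B0.
Offset 16: leading byte 0xC8 = 11001000 → 2-byte char #6 = C8 A9.
Offset 18: leading byte 0xF0 = 11110000 → 4-byte char #7 = F0 BE 90 8A.
Leading byte 0xF0 = 11110000 matches 11110xxx → 4-byte sequence.
Byte 1: 0xF0 = 11110000, payload 000 (3 bits).
Byte 2: 0xBE = 10111110 (10xxxxxx ✓), payload 111110.
Byte 3: 0x90 = 10010000 (10xxxxxx ✓), payload 010000.
Byte 4: 0x8A = 10001010 (10xxxxxx ✓), payload 001010.
Concatenate: 000111110010000001010 = 0x3E40A (21 bits → U+3E40A).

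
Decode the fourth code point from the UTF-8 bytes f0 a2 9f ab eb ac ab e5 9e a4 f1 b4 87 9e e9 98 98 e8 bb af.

Offset 0: leading byte 0xF0 = 11110000 → 4-byte char #1 = F0 A2 9F AB.
Offset 4: leading byte 0xEB = 11101011 → 3-byte char #2 = EB AC AB.
Offset 7: leading byte 0xE5 = 11100101 → 3-byte char #3 = E5 9E A4.
Offset 10: leading byte 0xF1 = 11110001 → 4-byte char #4 = F1 B4 87 9E.
Leading byte 0xF1 = 11110001 matches 11110xxx → 4-byte sequence.
Byte 1: 0xF1 = 11110001, payload 001 (3 bits).
Byte 2: 0xB4 = 10110100 (10xxxxxx ✓), payload 110100.
Byte 3: 0x87 = 10000111 (10xxxxxx ✓), payload 000111.
Byte 4: 0x9E = 10011110 (10xxxxxx ✓), payload 011110.
Concatenate: 001110100000111011110 = 0x741DE (21 bits → U+741DE).

U+741DE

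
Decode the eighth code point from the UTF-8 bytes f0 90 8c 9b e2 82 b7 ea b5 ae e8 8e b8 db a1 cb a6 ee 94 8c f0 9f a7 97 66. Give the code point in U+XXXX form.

Offset 0: leading byte 0xF0 = 11110000 → 4-byte char #1 = F0 90 8C 9B.
Offset 4: leading byte 0xE2 = 11100010 → 3-byte char #2 = E2 82 B7.
Offset 7: leading byte 0xEA = 11101010 → 3-byte char #3 = EA B5 AE.
Offset 10: leading byte 0xE8 = 11101000 → 3-byte char #4 = E8 8E B8.
Offset 13: leading byte 0xDB = 11011011 → 2-byte char #5 = DB A1.
Offset 15: leading byte 0xCB = 11001011 → 2-byte char #6 = CB A6.
Offset 17: leading byte 0xEE = 11101110 → 3-byte char #7 = EE 94 8C.
Offset 20: leading byte 0xF0 = 11110000 → 4-byte char #8 = F0 9F A7 97.
Leading byte 0xF0 = 11110000 matches 11110xxx → 4-byte sequence.
Byte 1: 0xF0 = 11110000, payload 000 (3 bits).
Byte 2: 0x9F = 10011111 (10xxxxxx ✓), payload 011111.
Byte 3: 0xA7 = 10100111 (10xxxxxx ✓), payload 100111.
Byte 4: 0x97 = 10010111 (10xxxxxx ✓), payload 010111.
Concatenate: 000011111100111010111 = 0x1F9D7 (21 bits → U+1F9D7).

U+1F9D7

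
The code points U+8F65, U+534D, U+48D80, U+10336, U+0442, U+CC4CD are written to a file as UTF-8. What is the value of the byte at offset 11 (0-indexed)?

U+8F65 → 3-byte form E8 BD A5 at offsets 0–2.
U+534D → 3-byte form E5 8D 8D at offsets 3–5.
U+48D80 → 4-byte form F1 88 B6 80 at offsets 6–9.
U+10336 → 4-byte form F0 90 8C B6 at offsets 10–13.
Offset 11 falls in char 4's range; it's byte 2 of F0 90 8C B6 = 0x90.

0x90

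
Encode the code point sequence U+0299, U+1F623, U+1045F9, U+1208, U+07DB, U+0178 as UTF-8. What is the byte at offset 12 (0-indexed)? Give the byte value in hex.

0x88

U+0299 → 2-byte form CA 99 at offsets 0–1.
U+1F623 → 4-byte form F0 9F 98 A3 at offsets 2–5.
U+1045F9 → 4-byte form F4 84 97 B9 at offsets 6–9.
U+1208 → 3-byte form E1 88 88 at offsets 10–12.
Offset 12 falls in char 4's range; it's byte 3 of E1 88 88 = 0x88.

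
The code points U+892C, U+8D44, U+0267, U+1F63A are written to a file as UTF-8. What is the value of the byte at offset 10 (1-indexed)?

0x9F

1-indexed offset 10 is 0-indexed offset 9.
U+892C → 3-byte form E8 A4 AC at offsets 0–2.
U+8D44 → 3-byte form E8 B5 84 at offsets 3–5.
U+0267 → 2-byte form C9 A7 at offsets 6–7.
U+1F63A → 4-byte form F0 9F 98 BA at offsets 8–11.
Offset 9 falls in char 4's range; it's byte 2 of F0 9F 98 BA = 0x9F.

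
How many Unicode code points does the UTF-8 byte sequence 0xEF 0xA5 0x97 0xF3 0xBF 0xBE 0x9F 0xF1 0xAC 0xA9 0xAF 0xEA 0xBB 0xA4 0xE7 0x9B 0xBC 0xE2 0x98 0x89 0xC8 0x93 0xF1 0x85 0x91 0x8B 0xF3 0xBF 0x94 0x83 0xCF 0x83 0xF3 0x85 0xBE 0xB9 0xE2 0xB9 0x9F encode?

Byte at offset 0: 0xEF = 11101111 → 3-byte char (#1). Advance 3.
Byte at offset 3: 0xF3 = 11110011 → 4-byte char (#2). Advance 4.
Byte at offset 7: 0xF1 = 11110001 → 4-byte char (#3). Advance 4.
Byte at offset 11: 0xEA = 11101010 → 3-byte char (#4). Advance 3.
Byte at offset 14: 0xE7 = 11100111 → 3-byte char (#5). Advance 3.
Byte at offset 17: 0xE2 = 11100010 → 3-byte char (#6). Advance 3.
Byte at offset 20: 0xC8 = 11001000 → 2-byte char (#7). Advance 2.
Byte at offset 22: 0xF1 = 11110001 → 4-byte char (#8). Advance 4.
Byte at offset 26: 0xF3 = 11110011 → 4-byte char (#9). Advance 4.
Byte at offset 30: 0xCF = 11001111 → 2-byte char (#10). Advance 2.
Byte at offset 32: 0xF3 = 11110011 → 4-byte char (#11). Advance 4.
Byte at offset 36: 0xE2 = 11100010 → 3-byte char (#12). Advance 3.
Reached end at offset 39 after 12 code points.

12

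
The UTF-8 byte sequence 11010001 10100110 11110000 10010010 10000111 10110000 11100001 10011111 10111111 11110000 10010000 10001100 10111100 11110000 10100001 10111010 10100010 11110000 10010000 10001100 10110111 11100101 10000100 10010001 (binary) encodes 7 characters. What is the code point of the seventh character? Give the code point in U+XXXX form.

Offset 0: leading byte 0xD1 = 11010001 → 2-byte char #1 = D1 A6.
Offset 2: leading byte 0xF0 = 11110000 → 4-byte char #2 = F0 92 87 B0.
Offset 6: leading byte 0xE1 = 11100001 → 3-byte char #3 = E1 9F BF.
Offset 9: leading byte 0xF0 = 11110000 → 4-byte char #4 = F0 90 8C BC.
Offset 13: leading byte 0xF0 = 11110000 → 4-byte char #5 = F0 A1 BA A2.
Offset 17: leading byte 0xF0 = 11110000 → 4-byte char #6 = F0 90 8C B7.
Offset 21: leading byte 0xE5 = 11100101 → 3-byte char #7 = E5 84 91.
Leading byte 0xE5 = 11100101 matches 1110xxxx → 3-byte sequence.
Byte 1: 0xE5 = 11100101, payload 0101 (4 bits).
Byte 2: 0x84 = 10000100 (10xxxxxx ✓), payload 000100.
Byte 3: 0x91 = 10010001 (10xxxxxx ✓), payload 010001.
Concatenate: 0101000100010001 = 0x5111 (16 bits → U+5111).

U+5111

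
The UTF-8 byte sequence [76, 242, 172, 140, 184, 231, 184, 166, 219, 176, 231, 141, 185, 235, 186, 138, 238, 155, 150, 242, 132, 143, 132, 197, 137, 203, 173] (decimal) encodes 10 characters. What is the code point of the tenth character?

Offset 0: leading byte 0x4C = 01001100 → 1-byte char #1 = 4C.
Offset 1: leading byte 0xF2 = 11110010 → 4-byte char #2 = F2 AC 8C B8.
Offset 5: leading byte 0xE7 = 11100111 → 3-byte char #3 = E7 B8 A6.
Offset 8: leading byte 0xDB = 11011011 → 2-byte char #4 = DB B0.
Offset 10: leading byte 0xE7 = 11100111 → 3-byte char #5 = E7 8D B9.
Offset 13: leading byte 0xEB = 11101011 → 3-byte char #6 = EB BA 8A.
Offset 16: leading byte 0xEE = 11101110 → 3-byte char #7 = EE 9B 96.
Offset 19: leading byte 0xF2 = 11110010 → 4-byte char #8 = F2 84 8F 84.
Offset 23: leading byte 0xC5 = 11000101 → 2-byte char #9 = C5 89.
Offset 25: leading byte 0xCB = 11001011 → 2-byte char #10 = CB AD.
Leading byte 0xCB = 11001011 matches 110xxxxx → 2-byte sequence.
Byte 1: 0xCB = 11001011, payload 01011 (5 bits).
Byte 2: 0xAD = 10101101 (10xxxxxx ✓), payload 101101.
Concatenate: 01011101101 = 0x2ED (11 bits → U+02ED).

U+02ED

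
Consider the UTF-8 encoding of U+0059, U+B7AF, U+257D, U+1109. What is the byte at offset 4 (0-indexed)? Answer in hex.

U+0059 → 1-byte form 59 at offsets 0–0.
U+B7AF → 3-byte form EB 9E AF at offsets 1–3.
U+257D → 3-byte form E2 95 BD at offsets 4–6.
Offset 4 falls in char 3's range; it's byte 1 of E2 95 BD = 0xE2.

0xE2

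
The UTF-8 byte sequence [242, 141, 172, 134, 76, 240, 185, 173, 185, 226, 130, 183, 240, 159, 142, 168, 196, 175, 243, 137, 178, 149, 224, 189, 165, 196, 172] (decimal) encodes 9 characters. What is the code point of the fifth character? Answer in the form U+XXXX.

U+1F3A8

Offset 0: leading byte 0xF2 = 11110010 → 4-byte char #1 = F2 8D AC 86.
Offset 4: leading byte 0x4C = 01001100 → 1-byte char #2 = 4C.
Offset 5: leading byte 0xF0 = 11110000 → 4-byte char #3 = F0 B9 AD B9.
Offset 9: leading byte 0xE2 = 11100010 → 3-byte char #4 = E2 82 B7.
Offset 12: leading byte 0xF0 = 11110000 → 4-byte char #5 = F0 9F 8E A8.
Leading byte 0xF0 = 11110000 matches 11110xxx → 4-byte sequence.
Byte 1: 0xF0 = 11110000, payload 000 (3 bits).
Byte 2: 0x9F = 10011111 (10xxxxxx ✓), payload 011111.
Byte 3: 0x8E = 10001110 (10xxxxxx ✓), payload 001110.
Byte 4: 0xA8 = 10101000 (10xxxxxx ✓), payload 101000.
Concatenate: 000011111001110101000 = 0x1F3A8 (21 bits → U+1F3A8).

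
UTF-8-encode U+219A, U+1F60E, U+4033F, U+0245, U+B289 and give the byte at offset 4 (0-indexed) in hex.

U+219A → 3-byte form E2 86 9A at offsets 0–2.
U+1F60E → 4-byte form F0 9F 98 8E at offsets 3–6.
Offset 4 falls in char 2's range; it's byte 2 of F0 9F 98 8E = 0x9F.

0x9F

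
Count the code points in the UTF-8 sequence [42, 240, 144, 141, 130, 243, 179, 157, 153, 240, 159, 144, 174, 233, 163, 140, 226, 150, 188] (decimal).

6

Byte at offset 0: 0x2A = 00101010 → 1-byte char (#1). Advance 1.
Byte at offset 1: 0xF0 = 11110000 → 4-byte char (#2). Advance 4.
Byte at offset 5: 0xF3 = 11110011 → 4-byte char (#3). Advance 4.
Byte at offset 9: 0xF0 = 11110000 → 4-byte char (#4). Advance 4.
Byte at offset 13: 0xE9 = 11101001 → 3-byte char (#5). Advance 3.
Byte at offset 16: 0xE2 = 11100010 → 3-byte char (#6). Advance 3.
Reached end at offset 19 after 6 code points.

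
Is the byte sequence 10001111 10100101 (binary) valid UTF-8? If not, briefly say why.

Byte 0x8F = 10001111 has the form 10xxxxxx — a continuation byte — but there is no preceding leading byte.

invalid (continuation byte with no leading byte)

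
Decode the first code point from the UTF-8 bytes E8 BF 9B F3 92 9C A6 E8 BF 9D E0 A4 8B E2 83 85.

U+8FDB

Offset 0: leading byte 0xE8 = 11101000 → 3-byte char #1 = E8 BF 9B.
Leading byte 0xE8 = 11101000 matches 1110xxxx → 3-byte sequence.
Byte 1: 0xE8 = 11101000, payload 1000 (4 bits).
Byte 2: 0xBF = 10111111 (10xxxxxx ✓), payload 111111.
Byte 3: 0x9B = 10011011 (10xxxxxx ✓), payload 011011.
Concatenate: 1000111111011011 = 0x8FDB (16 bits → U+8FDB).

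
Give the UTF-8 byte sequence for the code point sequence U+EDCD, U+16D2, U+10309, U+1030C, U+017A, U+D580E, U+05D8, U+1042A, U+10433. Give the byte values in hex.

U+EDCD: 3-byte form → EE B7 8D.
U+16D2: 3-byte form → E1 9B 92.
U+10309: 4-byte form → F0 90 8C 89.
U+1030C: 4-byte form → F0 90 8C 8C.
U+017A: 2-byte form → C5 BA.
U+D580E: 4-byte form → F3 95 A0 8E.
U+05D8: 2-byte form → D7 98.
U+1042A: 4-byte form → F0 90 90 AA.
U+10433: 4-byte form → F0 90 90 B3.
Concatenated (30 bytes): EE B7 8D E1 9B 92 F0 90 8C 89 F0 90 8C 8C C5 BA F3 95 A0 8E D7 98 F0 90 90 AA F0 90 90 B3.

EE B7 8D E1 9B 92 F0 90 8C 89 F0 90 8C 8C C5 BA F3 95 A0 8E D7 98 F0 90 90 AA F0 90 90 B3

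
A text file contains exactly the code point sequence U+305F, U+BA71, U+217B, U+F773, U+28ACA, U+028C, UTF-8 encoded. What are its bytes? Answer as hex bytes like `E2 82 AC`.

U+305F: 3-byte form → E3 81 9F.
U+BA71: 3-byte form → EB A9 B1.
U+217B: 3-byte form → E2 85 BB.
U+F773: 3-byte form → EF 9D B3.
U+28ACA: 4-byte form → F0 A8 AB 8A.
U+028C: 2-byte form → CA 8C.
Concatenated (18 bytes): E3 81 9F EB A9 B1 E2 85 BB EF 9D B3 F0 A8 AB 8A CA 8C.

E3 81 9F EB A9 B1 E2 85 BB EF 9D B3 F0 A8 AB 8A CA 8C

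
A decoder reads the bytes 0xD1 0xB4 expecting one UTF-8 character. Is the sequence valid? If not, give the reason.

Leading byte 0xD1 = 11010001 → 2-byte form.
Continuation bytes 0xB4=10110100 all match 10xxxxxx.
Decoded value 0x474 is ≥ 0x80 (shortest form) and not a surrogate.

valid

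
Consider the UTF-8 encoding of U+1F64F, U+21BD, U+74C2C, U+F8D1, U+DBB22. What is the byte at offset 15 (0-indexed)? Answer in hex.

0x9B

U+1F64F → 4-byte form F0 9F 99 8F at offsets 0–3.
U+21BD → 3-byte form E2 86 BD at offsets 4–6.
U+74C2C → 4-byte form F1 B4 B0 AC at offsets 7–10.
U+F8D1 → 3-byte form EF A3 91 at offsets 11–13.
U+DBB22 → 4-byte form F3 9B AC A2 at offsets 14–17.
Offset 15 falls in char 5's range; it's byte 2 of F3 9B AC A2 = 0x9B.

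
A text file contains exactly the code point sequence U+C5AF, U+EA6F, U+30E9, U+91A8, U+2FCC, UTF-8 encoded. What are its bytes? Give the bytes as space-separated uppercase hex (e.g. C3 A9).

EC 96 AF EE A9 AF E3 83 A9 E9 86 A8 E2 BF 8C

U+C5AF: 3-byte form → EC 96 AF.
U+EA6F: 3-byte form → EE A9 AF.
U+30E9: 3-byte form → E3 83 A9.
U+91A8: 3-byte form → E9 86 A8.
U+2FCC: 3-byte form → E2 BF 8C.
Concatenated (15 bytes): EC 96 AF EE A9 AF E3 83 A9 E9 86 A8 E2 BF 8C.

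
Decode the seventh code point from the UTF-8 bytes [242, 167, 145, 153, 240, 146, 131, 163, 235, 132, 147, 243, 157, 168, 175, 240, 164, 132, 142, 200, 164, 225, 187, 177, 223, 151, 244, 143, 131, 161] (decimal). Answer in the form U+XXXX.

U+1EF1

Offset 0: leading byte 0xF2 = 11110010 → 4-byte char #1 = F2 A7 91 99.
Offset 4: leading byte 0xF0 = 11110000 → 4-byte char #2 = F0 92 83 A3.
Offset 8: leading byte 0xEB = 11101011 → 3-byte char #3 = EB 84 93.
Offset 11: leading byte 0xF3 = 11110011 → 4-byte char #4 = F3 9D A8 AF.
Offset 15: leading byte 0xF0 = 11110000 → 4-byte char #5 = F0 A4 84 8E.
Offset 19: leading byte 0xC8 = 11001000 → 2-byte char #6 = C8 A4.
Offset 21: leading byte 0xE1 = 11100001 → 3-byte char #7 = E1 BB B1.
Leading byte 0xE1 = 11100001 matches 1110xxxx → 3-byte sequence.
Byte 1: 0xE1 = 11100001, payload 0001 (4 bits).
Byte 2: 0xBB = 10111011 (10xxxxxx ✓), payload 111011.
Byte 3: 0xB1 = 10110001 (10xxxxxx ✓), payload 110001.
Concatenate: 0001111011110001 = 0x1EF1 (16 bits → U+1EF1).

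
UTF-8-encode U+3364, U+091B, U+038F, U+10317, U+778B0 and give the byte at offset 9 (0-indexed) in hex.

0x90

U+3364 → 3-byte form E3 8D A4 at offsets 0–2.
U+091B → 3-byte form E0 A4 9B at offsets 3–5.
U+038F → 2-byte form CE 8F at offsets 6–7.
U+10317 → 4-byte form F0 90 8C 97 at offsets 8–11.
Offset 9 falls in char 4's range; it's byte 2 of F0 90 8C 97 = 0x90.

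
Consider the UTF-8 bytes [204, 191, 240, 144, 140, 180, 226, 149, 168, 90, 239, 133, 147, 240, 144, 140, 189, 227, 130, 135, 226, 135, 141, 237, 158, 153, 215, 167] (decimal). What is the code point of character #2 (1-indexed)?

Offset 0: leading byte 0xCC = 11001100 → 2-byte char #1 = CC BF.
Offset 2: leading byte 0xF0 = 11110000 → 4-byte char #2 = F0 90 8C B4.
Leading byte 0xF0 = 11110000 matches 11110xxx → 4-byte sequence.
Byte 1: 0xF0 = 11110000, payload 000 (3 bits).
Byte 2: 0x90 = 10010000 (10xxxxxx ✓), payload 010000.
Byte 3: 0x8C = 10001100 (10xxxxxx ✓), payload 001100.
Byte 4: 0xB4 = 10110100 (10xxxxxx ✓), payload 110100.
Concatenate: 000010000001100110100 = 0x10334 (21 bits → U+10334).

U+10334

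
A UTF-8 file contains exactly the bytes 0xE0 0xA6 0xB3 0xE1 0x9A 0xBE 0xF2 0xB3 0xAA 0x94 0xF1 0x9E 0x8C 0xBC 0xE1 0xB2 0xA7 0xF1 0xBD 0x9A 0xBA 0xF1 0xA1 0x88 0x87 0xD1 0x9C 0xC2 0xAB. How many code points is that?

Byte at offset 0: 0xE0 = 11100000 → 3-byte char (#1). Advance 3.
Byte at offset 3: 0xE1 = 11100001 → 3-byte char (#2). Advance 3.
Byte at offset 6: 0xF2 = 11110010 → 4-byte char (#3). Advance 4.
Byte at offset 10: 0xF1 = 11110001 → 4-byte char (#4). Advance 4.
Byte at offset 14: 0xE1 = 11100001 → 3-byte char (#5). Advance 3.
Byte at offset 17: 0xF1 = 11110001 → 4-byte char (#6). Advance 4.
Byte at offset 21: 0xF1 = 11110001 → 4-byte char (#7). Advance 4.
Byte at offset 25: 0xD1 = 11010001 → 2-byte char (#8). Advance 2.
Byte at offset 27: 0xC2 = 11000010 → 2-byte char (#9). Advance 2.
Reached end at offset 29 after 9 code points.

9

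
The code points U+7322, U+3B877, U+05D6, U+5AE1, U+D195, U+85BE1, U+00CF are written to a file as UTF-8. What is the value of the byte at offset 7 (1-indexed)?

0xB7

1-indexed offset 7 is 0-indexed offset 6.
U+7322 → 3-byte form E7 8C A2 at offsets 0–2.
U+3B877 → 4-byte form F0 BB A1 B7 at offsets 3–6.
Offset 6 falls in char 2's range; it's byte 4 of F0 BB A1 B7 = 0xB7.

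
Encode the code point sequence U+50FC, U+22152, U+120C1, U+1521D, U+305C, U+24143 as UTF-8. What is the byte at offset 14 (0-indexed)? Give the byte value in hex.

U+50FC → 3-byte form E5 83 BC at offsets 0–2.
U+22152 → 4-byte form F0 A2 85 92 at offsets 3–6.
U+120C1 → 4-byte form F0 92 83 81 at offsets 7–10.
U+1521D → 4-byte form F0 95 88 9D at offsets 11–14.
Offset 14 falls in char 4's range; it's byte 4 of F0 95 88 9D = 0x9D.

0x9D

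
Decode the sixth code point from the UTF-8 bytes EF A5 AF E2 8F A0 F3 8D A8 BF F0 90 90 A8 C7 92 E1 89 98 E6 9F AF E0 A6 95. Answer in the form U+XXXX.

Offset 0: leading byte 0xEF = 11101111 → 3-byte char #1 = EF A5 AF.
Offset 3: leading byte 0xE2 = 11100010 → 3-byte char #2 = E2 8F A0.
Offset 6: leading byte 0xF3 = 11110011 → 4-byte char #3 = F3 8D A8 BF.
Offset 10: leading byte 0xF0 = 11110000 → 4-byte char #4 = F0 90 90 A8.
Offset 14: leading byte 0xC7 = 11000111 → 2-byte char #5 = C7 92.
Offset 16: leading byte 0xE1 = 11100001 → 3-byte char #6 = E1 89 98.
Leading byte 0xE1 = 11100001 matches 1110xxxx → 3-byte sequence.
Byte 1: 0xE1 = 11100001, payload 0001 (4 bits).
Byte 2: 0x89 = 10001001 (10xxxxxx ✓), payload 001001.
Byte 3: 0x98 = 10011000 (10xxxxxx ✓), payload 011000.
Concatenate: 0001001001011000 = 0x1258 (16 bits → U+1258).

U+1258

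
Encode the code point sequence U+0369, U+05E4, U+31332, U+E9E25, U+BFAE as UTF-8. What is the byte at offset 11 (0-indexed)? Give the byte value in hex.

U+0369 → 2-byte form CD A9 at offsets 0–1.
U+05E4 → 2-byte form D7 A4 at offsets 2–3.
U+31332 → 4-byte form F0 B1 8C B2 at offsets 4–7.
U+E9E25 → 4-byte form F3 A9 B8 A5 at offsets 8–11.
Offset 11 falls in char 4's range; it's byte 4 of F3 A9 B8 A5 = 0xA5.

0xA5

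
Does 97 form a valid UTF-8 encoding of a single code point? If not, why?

Byte 0x97 = 10010111 has the form 10xxxxxx — a continuation byte — but there is no preceding leading byte.

invalid (continuation byte with no leading byte)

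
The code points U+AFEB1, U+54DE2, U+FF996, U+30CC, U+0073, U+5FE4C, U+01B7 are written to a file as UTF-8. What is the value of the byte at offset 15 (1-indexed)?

0x8C

1-indexed offset 15 is 0-indexed offset 14.
U+AFEB1 → 4-byte form F2 AF BA B1 at offsets 0–3.
U+54DE2 → 4-byte form F1 94 B7 A2 at offsets 4–7.
U+FF996 → 4-byte form F3 BF A6 96 at offsets 8–11.
U+30CC → 3-byte form E3 83 8C at offsets 12–14.
Offset 14 falls in char 4's range; it's byte 3 of E3 83 8C = 0x8C.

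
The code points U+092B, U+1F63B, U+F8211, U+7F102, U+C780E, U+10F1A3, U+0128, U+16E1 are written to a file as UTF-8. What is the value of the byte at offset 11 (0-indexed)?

U+092B → 3-byte form E0 A4 AB at offsets 0–2.
U+1F63B → 4-byte form F0 9F 98 BB at offsets 3–6.
U+F8211 → 4-byte form F3 B8 88 91 at offsets 7–10.
U+7F102 → 4-byte form F1 BF 84 82 at offsets 11–14.
Offset 11 falls in char 4's range; it's byte 1 of F1 BF 84 82 = 0xF1.

0xF1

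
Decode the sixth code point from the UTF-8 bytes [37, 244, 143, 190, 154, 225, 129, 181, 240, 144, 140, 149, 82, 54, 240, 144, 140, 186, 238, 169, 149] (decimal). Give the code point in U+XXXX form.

Offset 0: leading byte 0x25 = 00100101 → 1-byte char #1 = 25.
Offset 1: leading byte 0xF4 = 11110100 → 4-byte char #2 = F4 8F BE 9A.
Offset 5: leading byte 0xE1 = 11100001 → 3-byte char #3 = E1 81 B5.
Offset 8: leading byte 0xF0 = 11110000 → 4-byte char #4 = F0 90 8C 95.
Offset 12: leading byte 0x52 = 01010010 → 1-byte char #5 = 52.
Offset 13: leading byte 0x36 = 00110110 → 1-byte char #6 = 36.
Leading byte 0x36 = 00110110 matches 0xxxxxxx → 1-byte sequence.
Byte 1: 0x36 = 00110110, payload 0110110 (7 bits).
Concatenate: 0110110 = 0x36 (7 bits → U+0036).

U+0036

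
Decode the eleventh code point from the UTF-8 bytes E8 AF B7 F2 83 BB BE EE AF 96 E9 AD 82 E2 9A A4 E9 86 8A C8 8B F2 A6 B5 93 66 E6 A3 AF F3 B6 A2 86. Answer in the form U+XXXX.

Offset 0: leading byte 0xE8 = 11101000 → 3-byte char #1 = E8 AF B7.
Offset 3: leading byte 0xF2 = 11110010 → 4-byte char #2 = F2 83 BB BE.
Offset 7: leading byte 0xEE = 11101110 → 3-byte char #3 = EE AF 96.
Offset 10: leading byte 0xE9 = 11101001 → 3-byte char #4 = E9 AD 82.
Offset 13: leading byte 0xE2 = 11100010 → 3-byte char #5 = E2 9A A4.
Offset 16: leading byte 0xE9 = 11101001 → 3-byte char #6 = E9 86 8A.
Offset 19: leading byte 0xC8 = 11001000 → 2-byte char #7 = C8 8B.
Offset 21: leading byte 0xF2 = 11110010 → 4-byte char #8 = F2 A6 B5 93.
Offset 25: leading byte 0x66 = 01100110 → 1-byte char #9 = 66.
Offset 26: leading byte 0xE6 = 11100110 → 3-byte char #10 = E6 A3 AF.
Offset 29: leading byte 0xF3 = 11110011 → 4-byte char #11 = F3 B6 A2 86.
Leading byte 0xF3 = 11110011 matches 11110xxx → 4-byte sequence.
Byte 1: 0xF3 = 11110011, payload 011 (3 bits).
Byte 2: 0xB6 = 10110110 (10xxxxxx ✓), payload 110110.
Byte 3: 0xA2 = 10100010 (10xxxxxx ✓), payload 100010.
Byte 4: 0x86 = 10000110 (10xxxxxx ✓), payload 000110.
Concatenate: 011110110100010000110 = 0xF6886 (21 bits → U+F6886).

U+F6886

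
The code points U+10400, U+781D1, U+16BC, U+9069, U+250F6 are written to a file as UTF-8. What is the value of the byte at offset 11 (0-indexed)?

U+10400 → 4-byte form F0 90 90 80 at offsets 0–3.
U+781D1 → 4-byte form F1 B8 87 91 at offsets 4–7.
U+16BC → 3-byte form E1 9A BC at offsets 8–10.
U+9069 → 3-byte form E9 81 A9 at offsets 11–13.
Offset 11 falls in char 4's range; it's byte 1 of E9 81 A9 = 0xE9.

0xE9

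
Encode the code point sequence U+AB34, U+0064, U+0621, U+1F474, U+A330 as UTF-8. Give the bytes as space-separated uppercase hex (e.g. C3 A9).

EA AC B4 64 D8 A1 F0 9F 91 B4 EA 8C B0

U+AB34: 3-byte form → EA AC B4.
U+0064: 1-byte form → 64.
U+0621: 2-byte form → D8 A1.
U+1F474: 4-byte form → F0 9F 91 B4.
U+A330: 3-byte form → EA 8C B0.
Concatenated (13 bytes): EA AC B4 64 D8 A1 F0 9F 91 B4 EA 8C B0.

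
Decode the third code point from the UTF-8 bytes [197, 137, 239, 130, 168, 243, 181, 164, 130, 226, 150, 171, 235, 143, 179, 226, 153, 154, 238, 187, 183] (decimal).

Offset 0: leading byte 0xC5 = 11000101 → 2-byte char #1 = C5 89.
Offset 2: leading byte 0xEF = 11101111 → 3-byte char #2 = EF 82 A8.
Offset 5: leading byte 0xF3 = 11110011 → 4-byte char #3 = F3 B5 A4 82.
Leading byte 0xF3 = 11110011 matches 11110xxx → 4-byte sequence.
Byte 1: 0xF3 = 11110011, payload 011 (3 bits).
Byte 2: 0xB5 = 10110101 (10xxxxxx ✓), payload 110101.
Byte 3: 0xA4 = 10100100 (10xxxxxx ✓), payload 100100.
Byte 4: 0x82 = 10000010 (10xxxxxx ✓), payload 000010.
Concatenate: 011110101100100000010 = 0xF5902 (21 bits → U+F5902).

U+F5902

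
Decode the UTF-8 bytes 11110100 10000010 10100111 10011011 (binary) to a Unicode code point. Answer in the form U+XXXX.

Leading byte 0xF4 = 11110100 matches 11110xxx → 4-byte sequence.
Byte 1: 0xF4 = 11110100, payload 100 (3 bits).
Byte 2: 0x82 = 10000010 (10xxxxxx ✓), payload 000010.
Byte 3: 0xA7 = 10100111 (10xxxxxx ✓), payload 100111.
Byte 4: 0x9B = 10011011 (10xxxxxx ✓), payload 011011.
Concatenate: 100000010100111011011 = 0x1029DB (21 bits → U+1029DB).

U+1029DB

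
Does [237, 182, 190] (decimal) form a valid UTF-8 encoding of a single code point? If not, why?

Structurally a 3-byte sequence; payload = 0xDDBE.
But 0xDDBE is in U+D800–U+DFFF, the surrogate range. Surrogates are not Unicode scalar values and are forbidden in UTF-8.

invalid (encodes a surrogate (U+D800–U+DFFF))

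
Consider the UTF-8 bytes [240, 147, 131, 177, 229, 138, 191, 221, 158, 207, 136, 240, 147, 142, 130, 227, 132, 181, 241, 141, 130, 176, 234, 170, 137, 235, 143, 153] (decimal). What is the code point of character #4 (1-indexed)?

Offset 0: leading byte 0xF0 = 11110000 → 4-byte char #1 = F0 93 83 B1.
Offset 4: leading byte 0xE5 = 11100101 → 3-byte char #2 = E5 8A BF.
Offset 7: leading byte 0xDD = 11011101 → 2-byte char #3 = DD 9E.
Offset 9: leading byte 0xCF = 11001111 → 2-byte char #4 = CF 88.
Leading byte 0xCF = 11001111 matches 110xxxxx → 2-byte sequence.
Byte 1: 0xCF = 11001111, payload 01111 (5 bits).
Byte 2: 0x88 = 10001000 (10xxxxxx ✓), payload 001000.
Concatenate: 01111001000 = 0x3C8 (11 bits → U+03C8).

U+03C8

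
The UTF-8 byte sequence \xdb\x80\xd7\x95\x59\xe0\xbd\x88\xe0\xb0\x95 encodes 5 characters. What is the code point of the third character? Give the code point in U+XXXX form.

U+0059

Offset 0: leading byte 0xDB = 11011011 → 2-byte char #1 = DB 80.
Offset 2: leading byte 0xD7 = 11010111 → 2-byte char #2 = D7 95.
Offset 4: leading byte 0x59 = 01011001 → 1-byte char #3 = 59.
Leading byte 0x59 = 01011001 matches 0xxxxxxx → 1-byte sequence.
Byte 1: 0x59 = 01011001, payload 1011001 (7 bits).
Concatenate: 1011001 = 0x59 (7 bits → U+0059).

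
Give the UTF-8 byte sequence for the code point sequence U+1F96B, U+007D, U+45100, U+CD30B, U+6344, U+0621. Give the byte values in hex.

F0 9F A5 AB 7D F1 85 84 80 F3 8D 8C 8B E6 8D 84 D8 A1

U+1F96B: 4-byte form → F0 9F A5 AB.
U+007D: 1-byte form → 7D.
U+45100: 4-byte form → F1 85 84 80.
U+CD30B: 4-byte form → F3 8D 8C 8B.
U+6344: 3-byte form → E6 8D 84.
U+0621: 2-byte form → D8 A1.
Concatenated (18 bytes): F0 9F A5 AB 7D F1 85 84 80 F3 8D 8C 8B E6 8D 84 D8 A1.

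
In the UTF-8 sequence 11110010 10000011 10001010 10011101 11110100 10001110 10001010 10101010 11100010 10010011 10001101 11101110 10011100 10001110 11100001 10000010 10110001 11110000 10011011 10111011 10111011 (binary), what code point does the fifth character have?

Offset 0: leading byte 0xF2 = 11110010 → 4-byte char #1 = F2 83 8A 9D.
Offset 4: leading byte 0xF4 = 11110100 → 4-byte char #2 = F4 8E 8A AA.
Offset 8: leading byte 0xE2 = 11100010 → 3-byte char #3 = E2 93 8D.
Offset 11: leading byte 0xEE = 11101110 → 3-byte char #4 = EE 9C 8E.
Offset 14: leading byte 0xE1 = 11100001 → 3-byte char #5 = E1 82 B1.
Leading byte 0xE1 = 11100001 matches 1110xxxx → 3-byte sequence.
Byte 1: 0xE1 = 11100001, payload 0001 (4 bits).
Byte 2: 0x82 = 10000010 (10xxxxxx ✓), payload 000010.
Byte 3: 0xB1 = 10110001 (10xxxxxx ✓), payload 110001.
Concatenate: 0001000010110001 = 0x10B1 (16 bits → U+10B1).

U+10B1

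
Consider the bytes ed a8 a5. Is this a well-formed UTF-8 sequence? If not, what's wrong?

invalid (encodes a surrogate (U+D800–U+DFFF))

Structurally a 3-byte sequence; payload = 0xDA25.
But 0xDA25 is in U+D800–U+DFFF, the surrogate range. Surrogates are not Unicode scalar values and are forbidden in UTF-8.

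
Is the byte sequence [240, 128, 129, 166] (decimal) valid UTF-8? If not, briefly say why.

Leading byte 0xF0 = 11110000 → 4-byte form.
Continuation bytes all match 10xxxxxx. Payload decodes to 0x66.
But 0x66 < 0x10000, the minimum for a 4-byte sequence — this is an overlong encoding.

invalid (overlong encoding)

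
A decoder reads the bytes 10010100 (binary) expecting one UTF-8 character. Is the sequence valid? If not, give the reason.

Byte 0x94 = 10010100 has the form 10xxxxxx — a continuation byte — but there is no preceding leading byte.

invalid (continuation byte with no leading byte)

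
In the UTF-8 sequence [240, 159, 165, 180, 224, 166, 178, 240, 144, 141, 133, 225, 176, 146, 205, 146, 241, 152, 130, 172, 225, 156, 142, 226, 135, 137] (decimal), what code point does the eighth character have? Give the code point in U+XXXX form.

U+21C9

Offset 0: leading byte 0xF0 = 11110000 → 4-byte char #1 = F0 9F A5 B4.
Offset 4: leading byte 0xE0 = 11100000 → 3-byte char #2 = E0 A6 B2.
Offset 7: leading byte 0xF0 = 11110000 → 4-byte char #3 = F0 90 8D 85.
Offset 11: leading byte 0xE1 = 11100001 → 3-byte char #4 = E1 B0 92.
Offset 14: leading byte 0xCD = 11001101 → 2-byte char #5 = CD 92.
Offset 16: leading byte 0xF1 = 11110001 → 4-byte char #6 = F1 98 82 AC.
Offset 20: leading byte 0xE1 = 11100001 → 3-byte char #7 = E1 9C 8E.
Offset 23: leading byte 0xE2 = 11100010 → 3-byte char #8 = E2 87 89.
Leading byte 0xE2 = 11100010 matches 1110xxxx → 3-byte sequence.
Byte 1: 0xE2 = 11100010, payload 0010 (4 bits).
Byte 2: 0x87 = 10000111 (10xxxxxx ✓), payload 000111.
Byte 3: 0x89 = 10001001 (10xxxxxx ✓), payload 001001.
Concatenate: 0010000111001001 = 0x21C9 (16 bits → U+21C9).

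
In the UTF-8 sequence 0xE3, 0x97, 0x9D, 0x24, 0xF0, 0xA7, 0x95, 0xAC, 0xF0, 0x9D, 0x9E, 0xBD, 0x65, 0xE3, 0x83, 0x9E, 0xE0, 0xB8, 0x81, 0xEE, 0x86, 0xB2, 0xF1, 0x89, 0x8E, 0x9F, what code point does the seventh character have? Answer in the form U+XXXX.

Offset 0: leading byte 0xE3 = 11100011 → 3-byte char #1 = E3 97 9D.
Offset 3: leading byte 0x24 = 00100100 → 1-byte char #2 = 24.
Offset 4: leading byte 0xF0 = 11110000 → 4-byte char #3 = F0 A7 95 AC.
Offset 8: leading byte 0xF0 = 11110000 → 4-byte char #4 = F0 9D 9E BD.
Offset 12: leading byte 0x65 = 01100101 → 1-byte char #5 = 65.
Offset 13: leading byte 0xE3 = 11100011 → 3-byte char #6 = E3 83 9E.
Offset 16: leading byte 0xE0 = 11100000 → 3-byte char #7 = E0 B8 81.
Leading byte 0xE0 = 11100000 matches 1110xxxx → 3-byte sequence.
Byte 1: 0xE0 = 11100000, payload 0000 (4 bits).
Byte 2: 0xB8 = 10111000 (10xxxxxx ✓), payload 111000.
Byte 3: 0x81 = 10000001 (10xxxxxx ✓), payload 000001.
Concatenate: 0000111000000001 = 0xE01 (16 bits → U+0E01).

U+0E01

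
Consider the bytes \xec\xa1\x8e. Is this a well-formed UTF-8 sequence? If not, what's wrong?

Leading byte 0xEC = 11101100 → 3-byte form.
Continuation bytes 0xA1=10100001, 0x8E=10001110 all match 10xxxxxx.
Decoded value 0xC84E is ≥ 0x800 (shortest form) and not a surrogate.

valid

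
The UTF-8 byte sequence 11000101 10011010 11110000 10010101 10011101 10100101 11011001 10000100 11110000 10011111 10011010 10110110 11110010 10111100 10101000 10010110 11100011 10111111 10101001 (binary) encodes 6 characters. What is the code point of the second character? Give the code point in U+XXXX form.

Offset 0: leading byte 0xC5 = 11000101 → 2-byte char #1 = C5 9A.
Offset 2: leading byte 0xF0 = 11110000 → 4-byte char #2 = F0 95 9D A5.
Leading byte 0xF0 = 11110000 matches 11110xxx → 4-byte sequence.
Byte 1: 0xF0 = 11110000, payload 000 (3 bits).
Byte 2: 0x95 = 10010101 (10xxxxxx ✓), payload 010101.
Byte 3: 0x9D = 10011101 (10xxxxxx ✓), payload 011101.
Byte 4: 0xA5 = 10100101 (10xxxxxx ✓), payload 100101.
Concatenate: 000010101011101100101 = 0x15765 (21 bits → U+15765).

U+15765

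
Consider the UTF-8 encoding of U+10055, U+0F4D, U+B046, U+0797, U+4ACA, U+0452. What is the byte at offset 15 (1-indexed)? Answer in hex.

1-indexed offset 15 is 0-indexed offset 14.
U+10055 → 4-byte form F0 90 81 95 at offsets 0–3.
U+0F4D → 3-byte form E0 BD 8D at offsets 4–6.
U+B046 → 3-byte form EB 81 86 at offsets 7–9.
U+0797 → 2-byte form DE 97 at offsets 10–11.
U+4ACA → 3-byte form E4 AB 8A at offsets 12–14.
Offset 14 falls in char 5's range; it's byte 3 of E4 AB 8A = 0x8A.

0x8A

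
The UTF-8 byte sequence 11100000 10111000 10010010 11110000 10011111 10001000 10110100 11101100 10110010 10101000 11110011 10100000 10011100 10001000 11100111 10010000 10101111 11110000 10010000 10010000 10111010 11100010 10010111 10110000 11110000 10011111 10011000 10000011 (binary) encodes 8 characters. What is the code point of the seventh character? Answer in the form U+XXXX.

Offset 0: leading byte 0xE0 = 11100000 → 3-byte char #1 = E0 B8 92.
Offset 3: leading byte 0xF0 = 11110000 → 4-byte char #2 = F0 9F 88 B4.
Offset 7: leading byte 0xEC = 11101100 → 3-byte char #3 = EC B2 A8.
Offset 10: leading byte 0xF3 = 11110011 → 4-byte char #4 = F3 A0 9C 88.
Offset 14: leading byte 0xE7 = 11100111 → 3-byte char #5 = E7 90 AF.
Offset 17: leading byte 0xF0 = 11110000 → 4-byte char #6 = F0 90 90 BA.
Offset 21: leading byte 0xE2 = 11100010 → 3-byte char #7 = E2 97 B0.
Leading byte 0xE2 = 11100010 matches 1110xxxx → 3-byte sequence.
Byte 1: 0xE2 = 11100010, payload 0010 (4 bits).
Byte 2: 0x97 = 10010111 (10xxxxxx ✓), payload 010111.
Byte 3: 0xB0 = 10110000 (10xxxxxx ✓), payload 110000.
Concatenate: 0010010111110000 = 0x25F0 (16 bits → U+25F0).

U+25F0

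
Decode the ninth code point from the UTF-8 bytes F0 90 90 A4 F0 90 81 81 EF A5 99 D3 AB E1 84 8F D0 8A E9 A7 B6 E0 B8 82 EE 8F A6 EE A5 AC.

Offset 0: leading byte 0xF0 = 11110000 → 4-byte char #1 = F0 90 90 A4.
Offset 4: leading byte 0xF0 = 11110000 → 4-byte char #2 = F0 90 81 81.
Offset 8: leading byte 0xEF = 11101111 → 3-byte char #3 = EF A5 99.
Offset 11: leading byte 0xD3 = 11010011 → 2-byte char #4 = D3 AB.
Offset 13: leading byte 0xE1 = 11100001 → 3-byte char #5 = E1 84 8F.
Offset 16: leading byte 0xD0 = 11010000 → 2-byte char #6 = D0 8A.
Offset 18: leading byte 0xE9 = 11101001 → 3-byte char #7 = E9 A7 B6.
Offset 21: leading byte 0xE0 = 11100000 → 3-byte char #8 = E0 B8 82.
Offset 24: leading byte 0xEE = 11101110 → 3-byte char #9 = EE 8F A6.
Leading byte 0xEE = 11101110 matches 1110xxxx → 3-byte sequence.
Byte 1: 0xEE = 11101110, payload 1110 (4 bits).
Byte 2: 0x8F = 10001111 (10xxxxxx ✓), payload 001111.
Byte 3: 0xA6 = 10100110 (10xxxxxx ✓), payload 100110.
Concatenate: 1110001111100110 = 0xE3E6 (16 bits → U+E3E6).

U+E3E6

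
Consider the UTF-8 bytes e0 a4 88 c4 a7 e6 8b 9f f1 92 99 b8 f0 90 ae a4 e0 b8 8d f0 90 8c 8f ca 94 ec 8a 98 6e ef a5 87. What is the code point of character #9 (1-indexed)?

Offset 0: leading byte 0xE0 = 11100000 → 3-byte char #1 = E0 A4 88.
Offset 3: leading byte 0xC4 = 11000100 → 2-byte char #2 = C4 A7.
Offset 5: leading byte 0xE6 = 11100110 → 3-byte char #3 = E6 8B 9F.
Offset 8: leading byte 0xF1 = 11110001 → 4-byte char #4 = F1 92 99 B8.
Offset 12: leading byte 0xF0 = 11110000 → 4-byte char #5 = F0 90 AE A4.
Offset 16: leading byte 0xE0 = 11100000 → 3-byte char #6 = E0 B8 8D.
Offset 19: leading byte 0xF0 = 11110000 → 4-byte char #7 = F0 90 8C 8F.
Offset 23: leading byte 0xCA = 11001010 → 2-byte char #8 = CA 94.
Offset 25: leading byte 0xEC = 11101100 → 3-byte char #9 = EC 8A 98.
Leading byte 0xEC = 11101100 matches 1110xxxx → 3-byte sequence.
Byte 1: 0xEC = 11101100, payload 1100 (4 bits).
Byte 2: 0x8A = 10001010 (10xxxxxx ✓), payload 001010.
Byte 3: 0x98 = 10011000 (10xxxxxx ✓), payload 011000.
Concatenate: 1100001010011000 = 0xC298 (16 bits → U+C298).

U+C298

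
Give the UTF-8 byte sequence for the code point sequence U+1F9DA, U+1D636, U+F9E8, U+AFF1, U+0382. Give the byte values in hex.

F0 9F A7 9A F0 9D 98 B6 EF A7 A8 EA BF B1 CE 82

U+1F9DA: 4-byte form → F0 9F A7 9A.
U+1D636: 4-byte form → F0 9D 98 B6.
U+F9E8: 3-byte form → EF A7 A8.
U+AFF1: 3-byte form → EA BF B1.
U+0382: 2-byte form → CE 82.
Concatenated (16 bytes): F0 9F A7 9A F0 9D 98 B6 EF A7 A8 EA BF B1 CE 82.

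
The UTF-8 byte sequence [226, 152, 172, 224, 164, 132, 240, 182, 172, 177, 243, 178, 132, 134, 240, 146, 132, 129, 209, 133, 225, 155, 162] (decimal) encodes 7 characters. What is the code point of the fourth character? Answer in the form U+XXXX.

Offset 0: leading byte 0xE2 = 11100010 → 3-byte char #1 = E2 98 AC.
Offset 3: leading byte 0xE0 = 11100000 → 3-byte char #2 = E0 A4 84.
Offset 6: leading byte 0xF0 = 11110000 → 4-byte char #3 = F0 B6 AC B1.
Offset 10: leading byte 0xF3 = 11110011 → 4-byte char #4 = F3 B2 84 86.
Leading byte 0xF3 = 11110011 matches 11110xxx → 4-byte sequence.
Byte 1: 0xF3 = 11110011, payload 011 (3 bits).
Byte 2: 0xB2 = 10110010 (10xxxxxx ✓), payload 110010.
Byte 3: 0x84 = 10000100 (10xxxxxx ✓), payload 000100.
Byte 4: 0x86 = 10000110 (10xxxxxx ✓), payload 000110.
Concatenate: 011110010000100000110 = 0xF2106 (21 bits → U+F2106).

U+F2106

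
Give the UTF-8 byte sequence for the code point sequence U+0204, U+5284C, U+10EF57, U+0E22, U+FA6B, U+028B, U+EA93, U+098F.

C8 84 F1 92 A1 8C F4 8E BD 97 E0 B8 A2 EF A9 AB CA 8B EE AA 93 E0 A6 8F

U+0204: 2-byte form → C8 84.
U+5284C: 4-byte form → F1 92 A1 8C.
U+10EF57: 4-byte form → F4 8E BD 97.
U+0E22: 3-byte form → E0 B8 A2.
U+FA6B: 3-byte form → EF A9 AB.
U+028B: 2-byte form → CA 8B.
U+EA93: 3-byte form → EE AA 93.
U+098F: 3-byte form → E0 A6 8F.
Concatenated (24 bytes): C8 84 F1 92 A1 8C F4 8E BD 97 E0 B8 A2 EF A9 AB CA 8B EE AA 93 E0 A6 8F.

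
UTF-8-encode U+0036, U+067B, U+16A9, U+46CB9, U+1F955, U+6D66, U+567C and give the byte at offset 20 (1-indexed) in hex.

1-indexed offset 20 is 0-indexed offset 19.
U+0036 → 1-byte form 36 at offsets 0–0.
U+067B → 2-byte form D9 BB at offsets 1–2.
U+16A9 → 3-byte form E1 9A A9 at offsets 3–5.
U+46CB9 → 4-byte form F1 86 B2 B9 at offsets 6–9.
U+1F955 → 4-byte form F0 9F A5 95 at offsets 10–13.
U+6D66 → 3-byte form E6 B5 A6 at offsets 14–16.
U+567C → 3-byte form E5 99 BC at offsets 17–19.
Offset 19 falls in char 7's range; it's byte 3 of E5 99 BC = 0xBC.

0xBC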